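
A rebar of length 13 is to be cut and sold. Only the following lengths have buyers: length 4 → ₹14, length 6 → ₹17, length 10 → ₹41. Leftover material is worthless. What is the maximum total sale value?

42

Build r[k] bottom-up: r[k] = max over allowed piece i of (p[i] + r[k−i]).
r[1] = 0
r[2] = 0
r[3] = 0
r[4] = 14
r[5] = 14
r[6] = max(14+0, 17+0) = 17
r[7] = max(14+0, 17+0) = 17
r[8] = max(14+14, 17+0) = 28
r[9] = max(14+14, 17+0) = 28
r[10] = max(14+17, 17+14, 41+0) = 41
r[11] = max(14+17, 17+14, 41+0) = 41
r[12] = max(14+28, 17+17, 41+0) = 42
r[13] = max(14+28, 17+17, 41+0) = 42
One optimal cutting: pieces 4 + 4 + 4 with 1 meter of scrap → ₹42.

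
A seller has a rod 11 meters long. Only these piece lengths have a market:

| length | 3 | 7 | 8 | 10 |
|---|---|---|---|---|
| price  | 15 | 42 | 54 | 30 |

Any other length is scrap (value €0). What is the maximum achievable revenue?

69

Consider every possible first cut. r[k] is the best of p[i]+r[k−i] over all sellable i≤k.
r[1] = 0
r[2] = 0
r[3] = 15
r[4] = 15
r[5] = 15
r[6] = 30  (first piece 3, then r[3]=15)
r[7] = max(15+15, 42+0) = 42
r[8] = max(15+15, 42+0, 54+0) = 54
r[9] = max(15+30, 42+0, 54+0) = 54
r[10] = max(15+42, 42+15, 54+0, 30+0) = 57
r[11] = max(15+54, 42+15, 54+15, 30+0) = 69
One optimal cutting: 8 + 3 → €69.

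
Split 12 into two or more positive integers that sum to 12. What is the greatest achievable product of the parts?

Let f[k] be the best product for length k (with at least one cut). For each first piece i, the rest contributes max(k−i, f[k−i]).
Small cases: f[2]=1, f[3]=2, f[4]=4, f[5]=6, f[6]=9.
f[7] = 2×max(5,6) = 2×6 = 12
f[8] = 2×max(6,9) = 2×9 = 18
f[9] = 3×max(6,9) = 3×9 = 27
f[10] = 2×max(8,18) = 2×18 = 36
f[11] = 2×max(9,27) = 2×27 = 54
f[12] = 3×max(9,27) = 3×27 = 81
One optimal split: 3 + 3 + 3 + 3; product 3×3×3×3 = 81.

81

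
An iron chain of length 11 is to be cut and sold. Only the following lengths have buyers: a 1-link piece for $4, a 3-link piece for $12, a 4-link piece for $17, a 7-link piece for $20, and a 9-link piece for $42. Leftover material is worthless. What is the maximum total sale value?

50

Build r[k] bottom-up: r[k] = max over allowed piece i of (p[i] + r[k−i]).
r[1] = 4
r[2] = 8  (first piece 1, then r[1]=4)
r[3] = max(4+8, 12+0) = 12
r[4] = max(4+12, 12+4, 17+0) = 17
r[5] = max(4+17, 12+8, 17+4) = 21
r[6] = max(4+21, 12+12, 17+8) = 25
r[7] = max(4+25, 12+17, 17+12, 20+0) = 29
r[8] = max(4+29, 12+21, 17+17, 20+4) = 34
r[9] = max(4+34, 12+25, 17+21, 20+8, 42+0) = 42
r[10] = max(4+42, 12+29, 17+25, 20+12, 42+4) = 46
r[11] = max(4+46, 12+34, 17+29, 20+17, 42+8) = 50
One optimal cutting: 9 + 1 + 1 → $50.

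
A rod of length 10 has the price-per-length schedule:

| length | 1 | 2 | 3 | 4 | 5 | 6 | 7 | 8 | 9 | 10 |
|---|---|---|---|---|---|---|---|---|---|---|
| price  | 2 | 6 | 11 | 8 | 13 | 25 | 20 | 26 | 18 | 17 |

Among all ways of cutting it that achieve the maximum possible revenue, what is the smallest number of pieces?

3

Consider every possible first cut. r[k] is the best of p[i]+r[k−i] over all sellable i≤k.
r[1] = 2
r[2] = max(2+2, 6+0) = 6
r[3] = max(2+6, 6+2, 11+0) = 11
r[4] = max(2+11, 6+6, 11+2, 8+0) = 13
r[5] = max(2+13, 6+11, 11+6, 8+2, 13+0) = 17
r[6] = max(2+17, 6+13, 11+11, 8+6, 13+2, 25+0) = 25
r[7] = max(2+25, 6+17, 11+13, …, 25+2, 20+0) = 27
r[8] = max(2+27, 6+25, 11+17, …, 20+2, 26+0) = 31
r[9] = max(2+31, 6+27, 11+25, …, 26+2, 18+0) = 36
r[10] = max(2+36, 6+31, 11+27, …, 18+2, 17+0) = 38
Maximum revenue is $38.
Now minimize piece count subject to staying optimal: for each k, pieces[k] = 1 + min over i with p[i]+r[k−i]=r[k] of pieces[k−i].
pieces[7] = 2
pieces[8] = 2
pieces[9] = 2
pieces[10] = 3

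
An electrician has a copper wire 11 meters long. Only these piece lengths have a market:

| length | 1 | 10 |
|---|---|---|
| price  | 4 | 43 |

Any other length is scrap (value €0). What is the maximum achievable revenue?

Consider every possible first cut. f[k] is the best of p[i]+f[k−i] over all sellable i≤k.
f[1] = 4
f[2] = 8  (first piece 1, then f[1]=4)
f[3] = 12  (first piece 1, then f[2]=8)
f[4] = 16  (first piece 1, then f[3]=12)
f[5] = 20  (first piece 1, then f[4]=16)
f[6] = 24  (first piece 1, then f[5]=20)
f[7] = 28  (first piece 1, then f[6]=24)
f[8] = 32  (first piece 1, then f[7]=28)
f[9] = 36  (first piece 1, then f[8]=32)
f[10] = max(4+36, 43+0) = 43
f[11] = max(4+43, 43+4) = 47
One optimal cutting: 10 + 1 → €47.

47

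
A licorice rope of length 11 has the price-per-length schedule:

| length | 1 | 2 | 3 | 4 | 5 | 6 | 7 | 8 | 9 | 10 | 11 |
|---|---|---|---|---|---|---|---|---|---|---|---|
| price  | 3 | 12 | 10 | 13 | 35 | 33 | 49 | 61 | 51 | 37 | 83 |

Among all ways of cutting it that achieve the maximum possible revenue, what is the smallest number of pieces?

Let r[k] be the best obtainable value from length k. For each k, try every first piece i and keep the best of price[i] + r[k−i].
r[1] = 3
r[2] = 12
r[3] = 15  (first piece 1, then r[2]=12)
r[4] = 24  (first piece 2, then r[2]=12)
r[5] = 35
r[6] = 38  (first piece 1, then r[5]=35)
r[7] = 49
r[8] = 61
r[9] = 64  (first piece 1, then r[8]=61)
r[10] = 73  (first piece 2, then r[8]=61)
r[11] = 83
Maximum revenue is ¢83.
Now minimize piece count subject to staying optimal: for each k, pieces[k] = 1 + min over i with p[i]+r[k−i]=r[k] of pieces[k−i].
pieces[8] = 1
pieces[9] = 2
pieces[10] = 2
pieces[11] = 1

1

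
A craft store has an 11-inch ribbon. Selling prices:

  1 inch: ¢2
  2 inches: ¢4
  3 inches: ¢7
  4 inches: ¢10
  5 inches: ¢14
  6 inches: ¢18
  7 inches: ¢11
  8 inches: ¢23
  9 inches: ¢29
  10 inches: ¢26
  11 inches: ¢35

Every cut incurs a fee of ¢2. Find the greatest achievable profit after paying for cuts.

Consider every possible first cut. net[k] is the best of p[i]+net[k−i] over all sellable i≤k, charging 2 whenever i<k.
net[1] = 2
net[2] = 4
net[3] = 7
net[4] = 10
net[5] = 14
net[6] = 18
net[7] = 18  (first piece 1, then net[6]=18)
net[8] = 23
net[9] = 29
net[10] = 29  (first piece 1, then net[9]=29)
net[11] = 35
Best is to make no cuts and sell whole for ¢35.

35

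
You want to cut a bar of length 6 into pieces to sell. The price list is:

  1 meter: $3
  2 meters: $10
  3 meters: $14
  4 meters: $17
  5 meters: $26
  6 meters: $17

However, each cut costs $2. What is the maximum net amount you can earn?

Build v[k] bottom-up: v[k] = max over allowed piece i of (p[i] + v[k−i]) − 2 per cut.
v[1] = 3
v[2] = max(3+3-2, 10+0) = 10
v[3] = max(3+10-2, 10+3-2, 14+0) = 14
v[4] = max(3+14-2, 10+10-2, 14+3-2, 17+0) = 18
v[5] = max(3+18-2, 10+14-2, 14+10-2, 17+3-2, 26+0) = 26
v[6] = max(3+26-2, 10+18-2, 14+14-2, 17+10-2, 26+3-2, 17+0) = 27
One optimal plan: pieces 5 + 1 (1 cut) → $29 − $2 = $27.

27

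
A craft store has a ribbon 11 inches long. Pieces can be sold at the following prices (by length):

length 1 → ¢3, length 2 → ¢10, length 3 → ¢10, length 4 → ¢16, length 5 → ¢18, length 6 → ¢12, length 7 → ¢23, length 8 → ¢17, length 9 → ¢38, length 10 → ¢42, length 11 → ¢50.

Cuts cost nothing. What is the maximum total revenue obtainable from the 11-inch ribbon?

Build R[k] bottom-up: R[k] = max over allowed piece i of (p[i] + R[k−i]).
R[1] = 3
R[2] = max(3+3, 10+0) = 10
R[3] = max(3+10, 10+3, 10+0) = 13
R[4] = max(3+13, 10+10, 10+3, 16+0) = 20
R[5] = max(3+20, 10+13, 10+10, 16+3, 18+0) = 23
R[6] = max(3+23, 10+20, 10+13, 16+10, 18+3, 12+0) = 30
R[7] = max(3+30, 10+23, 10+20, …, 12+3, 23+0) = 33
R[8] = max(3+33, 10+30, 10+23, …, 23+3, 17+0) = 40
R[9] = max(3+40, 10+33, 10+30, …, 17+3, 38+0) = 43
R[10] = max(3+43, 10+40, 10+33, …, 38+3, 42+0) = 50
R[11] = max(3+50, 10+43, 10+40, …, 42+3, 50+0) = 53
One optimal cutting: 2 + 2 + 2 + 2 + 2 + 1 → ¢10 + ¢10 + ¢10 + ¢10 + ¢10 + ¢3 = ¢53.

53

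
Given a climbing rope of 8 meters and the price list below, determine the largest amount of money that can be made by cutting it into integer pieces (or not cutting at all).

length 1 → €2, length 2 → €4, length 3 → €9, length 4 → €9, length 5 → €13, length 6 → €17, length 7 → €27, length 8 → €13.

Consider every possible first cut. best[k] is the best of p[i]+best[k−i] over all sellable i≤k.
best[1] = 2
best[2] = max(2+2, 4+0) = 4
best[3] = max(2+4, 4+2, 9+0) = 9
best[4] = max(2+9, 4+4, 9+2, 9+0) = 11
best[5] = max(2+11, 4+9, 9+4, 9+2, 13+0) = 13
best[6] = max(2+13, 4+11, 9+9, 9+4, 13+2, 17+0) = 18
best[7] = max(2+18, 4+13, 9+11, …, 17+2, 27+0) = 27
best[8] = max(2+27, 4+18, 9+13, …, 27+2, 13+0) = 29
One optimal cutting: 7 + 1 → €27 + €2 = €29.

29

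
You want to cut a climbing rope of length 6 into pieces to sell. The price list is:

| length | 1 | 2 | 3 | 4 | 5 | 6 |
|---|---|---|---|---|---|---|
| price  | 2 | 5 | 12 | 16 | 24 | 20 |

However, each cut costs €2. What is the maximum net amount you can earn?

24

Let r[k] be the best obtainable value from length k. For each k, try every first piece i and keep the best of price[i] + r[k−i] minus the 2 cut fee when i<k.
r[1] = 2
r[2] = 5
r[3] = 12
r[4] = 16
r[5] = 24
r[6] = 24  (first piece 1, then r[5]=24)
One optimal plan: pieces 5 + 1 (1 cut) → €26 − €2 = €24.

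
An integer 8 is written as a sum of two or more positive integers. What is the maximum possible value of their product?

Define g[k] = max over 1≤i<k of i · max(k−i, g[k−i]); the inner max lets the remainder stay uncut if that's better.
g[2] = 1*max(1,0) = 1*1 = 1
g[3] = 1*max(2,1) = 1*2 = 2
g[4] = 2*max(2,1) = 2*2 = 4
g[5] = 2*max(3,2) = 2*3 = 6
g[6] = 3*max(3,2) = 3*3 = 9
g[7] = 2*max(5,6) = 2*6 = 12
g[8] = 2*max(6,9) = 2*9 = 18
One optimal split: 3 + 3 + 2; product 3*3*2 = 18.

18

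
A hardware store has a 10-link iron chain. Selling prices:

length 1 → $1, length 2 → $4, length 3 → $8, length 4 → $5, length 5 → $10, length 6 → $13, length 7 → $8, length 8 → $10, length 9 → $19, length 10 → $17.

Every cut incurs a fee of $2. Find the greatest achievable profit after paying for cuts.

Let v[k] be the best obtainable value from length k. For each k, try every first piece i and keep the best of price[i] + v[k−i] minus the 2 cut fee when i<k.
v[1] = 1
v[2] = 4
v[3] = 8
v[4] = 7  (first piece 1, then v[3]=8)
v[5] = 10  (first piece 2, then v[3]=8)
v[6] = 14  (first piece 3, then v[3]=8)
v[7] = 13  (first piece 1, then v[6]=14)
v[8] = 16  (first piece 2, then v[6]=14)
v[9] = 20  (first piece 3, then v[6]=14)
v[10] = 19  (first piece 1, then v[9]=20)
One optimal plan: pieces 3 + 3 + 3 + 1 (3 cuts) → $25 − $6 = $19.

19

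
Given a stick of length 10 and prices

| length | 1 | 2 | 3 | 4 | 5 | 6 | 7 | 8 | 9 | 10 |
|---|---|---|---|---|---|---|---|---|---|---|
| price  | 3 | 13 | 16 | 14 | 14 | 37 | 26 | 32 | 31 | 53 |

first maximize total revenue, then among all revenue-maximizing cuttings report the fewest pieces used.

Let r[k] be the best obtainable value from length k. For each k, try every first piece i and keep the best of price[i] + r[k−i].
r[1] = 3
r[2] = max(3+3, 13+0) = 13
r[3] = max(3+13, 13+3, 16+0) = 16
r[4] = max(3+16, 13+13, 16+3, 14+0) = 26
r[5] = max(3+26, 13+16, 16+13, 14+3, 14+0) = 29
r[6] = max(3+29, 13+26, 16+16, 14+13, 14+3, 37+0) = 39
r[7] = max(3+39, 13+29, 16+26, …, 37+3, 26+0) = 42
r[8] = max(3+42, 13+39, 16+29, …, 26+3, 32+0) = 52
r[9] = max(3+52, 13+42, 16+39, …, 32+3, 31+0) = 55
r[10] = max(3+55, 13+52, 16+42, …, 31+3, 53+0) = 65
Maximum revenue is $65.
Now minimize piece count subject to staying optimal: for each k, pieces[k] = 1 + min over i with p[i]+r[k−i]=r[k] of pieces[k−i].
pieces[7] = 3
pieces[8] = 4
pieces[9] = 4
pieces[10] = 5

5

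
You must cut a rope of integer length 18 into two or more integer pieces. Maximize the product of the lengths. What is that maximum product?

Fill m[k] for k=2..18: at each k try every first piece i and multiply by the better of (k−i) uncut or m[k−i].
m[2] = 1×max(1,0) = 1×1 = 1
m[3] = 1×max(2,1) = 1×2 = 2
m[4] = 2×max(2,1) = 2×2 = 4
m[5] = 2×max(3,2) = 2×3 = 6
m[6] = 3×max(3,2) = 3×3 = 9
m[7] = 2×max(5,6) = 2×6 = 12
m[8] = 2×max(6,9) = 2×9 = 18
m[9] = 3×max(6,9) = 3×9 = 27
m[10] = 2×max(8,18) = 2×18 = 36
m[11] = 2×max(9,27) = 2×27 = 54
m[12] = 3×max(9,27) = 3×27 = 81
m[13] = 2×max(11,54) = 2×54 = 108
m[14] = 2×max(12,81) = 2×81 = 162
m[15] = 3×max(12,81) = 3×81 = 243
m[16] = 2×max(14,162) = 2×162 = 324
m[17] = 2×max(15,243) = 2×243 = 486
m[18] = 3×max(15,243) = 3×243 = 729
One optimal split: 3 + 3 + 3 + 3 + 3 + 3; product 3×3×3×3×3×3 = 729.

729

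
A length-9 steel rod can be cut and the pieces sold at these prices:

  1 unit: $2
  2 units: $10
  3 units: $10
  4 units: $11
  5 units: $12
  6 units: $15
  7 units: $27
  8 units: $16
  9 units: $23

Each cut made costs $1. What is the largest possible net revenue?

Consider every possible first cut. v[k] is the best of p[i]+v[k−i] over all sellable i≤k, charging 1 whenever i<k.
v[1] = 2
v[2] = max(2+2-1, 10+0) = 10
v[3] = max(2+10-1, 10+2-1, 10+0) = 11
v[4] = max(2+11-1, 10+10-1, 10+2-1, 11+0) = 19
v[5] = max(2+19-1, 10+11-1, 10+10-1, 11+2-1, 12+0) = 20
v[6] = max(2+20-1, 10+19-1, 10+11-1, 11+10-1, 12+2-1, 15+0) = 28
v[7] = max(2+28-1, 10+20-1, 10+19-1, …, 15+2-1, 27+0) = 29
v[8] = max(2+29-1, 10+28-1, 10+20-1, …, 27+2-1, 16+0) = 37
v[9] = max(2+37-1, 10+29-1, 10+28-1, …, 16+2-1, 23+0) = 38
One optimal plan: pieces 2 + 2 + 2 + 2 + 1 (4 cuts) → $42 − $4 = $38.

38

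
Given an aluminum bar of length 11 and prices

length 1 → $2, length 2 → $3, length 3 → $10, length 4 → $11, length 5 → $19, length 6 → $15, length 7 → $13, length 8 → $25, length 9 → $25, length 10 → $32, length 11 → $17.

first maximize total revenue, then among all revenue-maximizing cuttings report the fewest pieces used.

Let r[k] be the best obtainable value from length k. For each k, try every first piece i and keep the best of price[i] + r[k−i].
r[1] = 2
r[2] = 4  (first piece 1, then r[1]=2)
r[3] = 10
r[4] = 12  (first piece 1, then r[3]=10)
r[5] = 19
r[6] = 21  (first piece 1, then r[5]=19)
r[7] = 23  (first piece 1, then r[6]=21)
r[8] = 29  (first piece 3, then r[5]=19)
r[9] = 31  (first piece 1, then r[8]=29)
r[10] = 38  (first piece 5, then r[5]=19)
r[11] = 40  (first piece 1, then r[10]=38)
Maximum revenue is $40.
Now minimize piece count subject to staying optimal: for each k, pieces[k] = 1 + min over i with p[i]+r[k−i]=r[k] of pieces[k−i].
pieces[8] = 2
pieces[9] = 3
pieces[10] = 2
pieces[11] = 3

3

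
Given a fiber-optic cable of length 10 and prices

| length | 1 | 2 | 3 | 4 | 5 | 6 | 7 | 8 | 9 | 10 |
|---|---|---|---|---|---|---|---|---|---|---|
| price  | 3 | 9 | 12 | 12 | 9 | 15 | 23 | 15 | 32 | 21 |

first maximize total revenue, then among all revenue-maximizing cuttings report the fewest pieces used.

Consider every possible first cut. r[k] is the best of p[i]+r[k−i] over all sellable i≤k.
r[1] = 3
r[2] = 9
r[3] = 12  (first piece 1, then r[2]=9)
r[4] = 18  (first piece 2, then r[2]=9)
r[5] = 21  (first piece 1, then r[4]=18)
r[6] = 27  (first piece 2, then r[4]=18)
r[7] = 30  (first piece 1, then r[6]=27)
r[8] = 36  (first piece 2, then r[6]=27)
r[9] = 39  (first piece 1, then r[8]=36)
r[10] = 45  (first piece 2, then r[8]=36)
Maximum revenue is $45.
Now minimize piece count subject to staying optimal: for each k, pieces[k] = 1 + min over i with p[i]+r[k−i]=r[k] of pieces[k−i].
pieces[7] = 3
pieces[8] = 4
pieces[9] = 4
pieces[10] = 5

5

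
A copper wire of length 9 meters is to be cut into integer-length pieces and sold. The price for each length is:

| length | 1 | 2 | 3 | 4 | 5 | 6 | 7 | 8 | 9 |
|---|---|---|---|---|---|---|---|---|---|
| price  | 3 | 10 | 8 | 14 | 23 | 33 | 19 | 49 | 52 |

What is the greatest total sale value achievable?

Build R[k] bottom-up: R[k] = max over allowed piece i of (p[i] + R[k−i]).
R[1] = 3
R[2] = max(3+3, 10+0) = 10
R[3] = max(3+10, 10+3, 8+0) = 13
R[4] = max(3+13, 10+10, 8+3, 14+0) = 20
R[5] = max(3+20, 10+13, 8+10, 14+3, 23+0) = 23
R[6] = max(3+23, 10+20, 8+13, 14+10, 23+3, 33+0) = 33
R[7] = max(3+33, 10+23, 8+20, …, 33+3, 19+0) = 36
R[8] = max(3+36, 10+33, 8+23, …, 19+3, 49+0) = 49
R[9] = max(3+49, 10+36, 8+33, …, 49+3, 52+0) = 52
One optimal cutting: 8 + 1 → €49 + €3 = €52.

52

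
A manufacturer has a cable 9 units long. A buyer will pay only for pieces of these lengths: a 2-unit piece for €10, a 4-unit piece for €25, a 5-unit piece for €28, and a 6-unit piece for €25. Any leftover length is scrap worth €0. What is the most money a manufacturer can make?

53

Build r[k] bottom-up: r[k] = max over allowed piece i of (p[i] + r[k−i]).
r[1] = 0
r[2] = 10
r[3] = 10
r[4] = max(10+10, 25+0) = 25
r[5] = max(10+10, 25+0, 28+0) = 28
r[6] = max(10+25, 25+10, 28+0, 25+0) = 35
r[7] = max(10+28, 25+10, 28+10, 25+0) = 38
r[8] = max(10+35, 25+25, 28+10, 25+10) = 50
r[9] = max(10+38, 25+28, 28+25, 25+10) = 53
One optimal cutting: 5 + 4 → €53.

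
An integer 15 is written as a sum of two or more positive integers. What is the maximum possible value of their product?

Let f[k] be the best product for length k (with at least one cut). For each first piece i, the rest contributes max(k−i, f[k−i]).
f[2] = 1*max(1,0) = 1*1 = 1
f[3] = 1*max(2,1) = 1*2 = 2
f[4] = 2*max(2,1) = 2*2 = 4
f[5] = 2*max(3,2) = 2*3 = 6
f[6] = 3*max(3,2) = 3*3 = 9
f[7] = 2*max(5,6) = 2*6 = 12
f[8] = 2*max(6,9) = 2*9 = 18
f[9] = 3*max(6,9) = 3*9 = 27
f[10] = 2*max(8,18) = 2*18 = 36
f[11] = 2*max(9,27) = 2*27 = 54
f[12] = 3*max(9,27) = 3*27 = 81
f[13] = 2*max(11,54) = 2*54 = 108
f[14] = 2*max(12,81) = 2*81 = 162
f[15] = 3*max(12,81) = 3*81 = 243
One optimal split: 3 + 3 + 3 + 3 + 3; product 3*3*3*3*3 = 243.

243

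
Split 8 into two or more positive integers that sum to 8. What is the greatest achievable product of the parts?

Fill prod[k] for k=2..8: at each k try every first piece i and multiply by the better of (k−i) uncut or prod[k−i].
prod[2] = 1·max(1,0) = 1·1 = 1
prod[3] = 1·max(2,1) = 1·2 = 2
prod[4] = 2·max(2,1) = 2·2 = 4
prod[5] = 2·max(3,2) = 2·3 = 6
prod[6] = 3·max(3,2) = 3·3 = 9
prod[7] = 2·max(5,6) = 2·6 = 12
prod[8] = 2·max(6,9) = 2·9 = 18
One optimal split: 3 + 3 + 2; product 3·3·2 = 18.

18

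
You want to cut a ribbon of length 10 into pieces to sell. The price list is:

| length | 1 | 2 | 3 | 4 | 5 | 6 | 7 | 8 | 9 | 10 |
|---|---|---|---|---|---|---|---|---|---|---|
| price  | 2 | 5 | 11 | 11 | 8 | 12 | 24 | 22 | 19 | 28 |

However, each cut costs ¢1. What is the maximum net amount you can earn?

34

Build r[k] bottom-up: r[k] = max over allowed piece i of (p[i] + r[k−i]) − 1 per cut.
r[1] = 2
r[2] = 5
r[3] = 11
r[4] = 12  (first piece 1, then r[3]=11)
r[5] = 15  (first piece 2, then r[3]=11)
r[6] = 21  (first piece 3, then r[3]=11)
r[7] = 24
r[8] = 25  (first piece 1, then r[7]=24)
r[9] = 31  (first piece 3, then r[6]=21)
r[10] = 34  (first piece 3, then r[7]=24)
One optimal plan: pieces 7 + 3 (1 cut) → ¢35 − ¢1 = ¢34.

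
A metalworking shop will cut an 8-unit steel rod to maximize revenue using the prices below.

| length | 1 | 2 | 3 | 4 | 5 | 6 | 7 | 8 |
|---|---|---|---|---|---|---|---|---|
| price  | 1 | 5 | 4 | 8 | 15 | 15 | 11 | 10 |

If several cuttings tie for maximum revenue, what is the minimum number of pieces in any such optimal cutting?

Build r[k] bottom-up: r[k] = max over allowed piece i of (p[i] + r[k−i]).
r[1] = 1
r[2] = max(1+1, 5+0) = 5
r[3] = max(1+5, 5+1, 4+0) = 6
r[4] = max(1+6, 5+5, 4+1, 8+0) = 10
r[5] = max(1+10, 5+6, 4+5, 8+1, 15+0) = 15
r[6] = max(1+15, 5+10, 4+6, 8+5, 15+1, 15+0) = 16
r[7] = max(1+16, 5+15, 4+10, …, 15+1, 11+0) = 20
r[8] = max(1+20, 5+16, 4+15, …, 11+1, 10+0) = 21
Maximum revenue is $21.
Now minimize piece count subject to staying optimal: for each k, pieces[k] = 1 + min over i with p[i]+r[k−i]=r[k] of pieces[k−i].
pieces[5] = 1
pieces[6] = 2
pieces[7] = 2
pieces[8] = 3

3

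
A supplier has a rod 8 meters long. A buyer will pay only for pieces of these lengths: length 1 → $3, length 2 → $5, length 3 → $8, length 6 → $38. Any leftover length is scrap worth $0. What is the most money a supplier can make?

Let r[k] be the best obtainable value from length k. For each k, try every first piece i and keep the best of price[i] + r[k−i].
r[1] = 3
r[2] = 6  (first piece 1, then r[1]=3)
r[3] = 9  (first piece 1, then r[2]=6)
r[4] = 12  (first piece 1, then r[3]=9)
r[5] = 15  (first piece 1, then r[4]=12)
r[6] = 38
r[7] = 41  (first piece 1, then r[6]=38)
r[8] = 44  (first piece 1, then r[7]=41)
One optimal cutting: 6 + 1 + 1 → $44.

44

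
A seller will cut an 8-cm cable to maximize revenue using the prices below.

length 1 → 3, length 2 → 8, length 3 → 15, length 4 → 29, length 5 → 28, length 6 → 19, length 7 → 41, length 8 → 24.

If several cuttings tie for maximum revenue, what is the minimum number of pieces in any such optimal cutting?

2

Consider every possible first cut. r[k] is the best of p[i]+r[k−i] over all sellable i≤k.
r[1] = 3
r[2] = max(3+3, 8+0) = 8
r[3] = max(3+8, 8+3, 15+0) = 15
r[4] = max(3+15, 8+8, 15+3, 29+0) = 29
r[5] = max(3+29, 8+15, 15+8, 29+3, 28+0) = 32
r[6] = max(3+32, 8+29, 15+15, 29+8, 28+3, 19+0) = 37
r[7] = max(3+37, 8+32, 15+29, …, 19+3, 41+0) = 44
r[8] = max(3+44, 8+37, 15+32, …, 41+3, 24+0) = 58
Maximum revenue is 58.
Now minimize piece count subject to staying optimal: for each k, pieces[k] = 1 + min over i with p[i]+r[k−i]=r[k] of pieces[k−i].
pieces[5] = 2
pieces[6] = 2
pieces[7] = 2
pieces[8] = 2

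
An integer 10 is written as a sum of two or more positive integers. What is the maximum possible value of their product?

Let f[k] be the best product for length k (with at least one cut). For each first piece i, the rest contributes max(k−i, f[k−i]).
f[2] = 1*max(1,0) = 1*1 = 1
f[3] = max(1*2, 2*1) = 2
f[4] = max(1*3, 2*2, 3*1) = 4
f[5] = max(1*4, 2*3, 3*2, 4*1) = 6
f[6] = max(1*6, 2*4, 3*3, 4*2, 5*1) = 9
f[7] = max(1*9, 2*6, 3*4, 4*3, 5*2, 6*1) = 12
f[8] = max(1*12, 2*9, 3*6, …, 6*2, 7*1) = 18
f[9] = max(1*18, 2*12, 3*9, …, 7*2, 8*1) = 27
f[10] = max(1*27, 2*18, 3*12, …, 8*2, 9*1) = 36
One optimal split: 3 + 3 + 2 + 2; product 3*3*2*2 = 36.

36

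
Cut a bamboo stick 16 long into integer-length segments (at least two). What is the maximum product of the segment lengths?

324

Define P[k] = max over 1≤i<k of i · max(k−i, P[k−i]); the inner max lets the remainder stay uncut if that's better.
P[2] = 1·max(1,0) = 1·1 = 1
P[3] = 1·max(2,1) = 1·2 = 2
P[4] = 2·max(2,1) = 2·2 = 4
P[5] = 2·max(3,2) = 2·3 = 6
P[6] = 3·max(3,2) = 3·3 = 9
P[7] = 2·max(5,6) = 2·6 = 12
P[8] = 2·max(6,9) = 2·9 = 18
P[9] = 3·max(6,9) = 3·9 = 27
P[10] = 2·max(8,18) = 2·18 = 36
P[11] = 2·max(9,27) = 2·27 = 54
P[12] = 3·max(9,27) = 3·27 = 81
P[13] = 2·max(11,54) = 2·54 = 108
P[14] = 2·max(12,81) = 2·81 = 162
P[15] = 3·max(12,81) = 3·81 = 243
P[16] = 2·max(14,162) = 2·162 = 324
One optimal split: 3 + 3 + 3 + 3 + 2 + 2; product 3·3·3·3·2·2 = 324.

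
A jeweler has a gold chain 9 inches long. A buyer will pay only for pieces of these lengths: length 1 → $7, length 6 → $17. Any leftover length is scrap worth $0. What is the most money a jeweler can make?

63

Build f[k] bottom-up: f[k] = max over allowed piece i of (p[i] + f[k−i]).
f[1] = 7
f[2] = 14  (first piece 1, then f[1]=7)
f[3] = 21  (first piece 1, then f[2]=14)
f[4] = 28  (first piece 1, then f[3]=21)
f[5] = 35  (first piece 1, then f[4]=28)
f[6] = 42  (first piece 1, then f[5]=35)
f[7] = 49  (first piece 1, then f[6]=42)
f[8] = 56  (first piece 1, then f[7]=49)
f[9] = 63  (first piece 1, then f[8]=56)
One optimal cutting: 1 + 1 + 1 + 1 + 1 + 1 + 1 + 1 + 1 → $63.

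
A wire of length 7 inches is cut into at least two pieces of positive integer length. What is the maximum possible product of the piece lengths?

Fill prod[k] for k=2..7: at each k try every first piece i and multiply by the better of (k−i) uncut or prod[k−i].
prod[2] = 1×max(1,0) = 1×1 = 1
prod[3] = 1×max(2,1) = 1×2 = 2
prod[4] = 2×max(2,1) = 2×2 = 4
prod[5] = 2×max(3,2) = 2×3 = 6
prod[6] = 3×max(3,2) = 3×3 = 9
prod[7] = 2×max(5,6) = 2×6 = 12
One optimal split: 3 + 2 + 2; product 3×2×2 = 12.

12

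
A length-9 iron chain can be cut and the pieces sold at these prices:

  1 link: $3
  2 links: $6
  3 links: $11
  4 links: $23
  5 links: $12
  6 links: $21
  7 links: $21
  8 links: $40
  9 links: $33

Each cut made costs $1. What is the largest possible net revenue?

Build v[k] bottom-up: v[k] = max over allowed piece i of (p[i] + v[k−i]) − 1 per cut.
v[1] = 3
v[2] = 6
v[3] = 11
v[4] = 23
v[5] = 25  (first piece 1, then v[4]=23)
v[6] = 28  (first piece 2, then v[4]=23)
v[7] = 33  (first piece 3, then v[4]=23)
v[8] = 45  (first piece 4, then v[4]=23)
v[9] = 47  (first piece 1, then v[8]=45)
One optimal plan: pieces 4 + 4 + 1 (2 cuts) → $49 − $2 = $47.

47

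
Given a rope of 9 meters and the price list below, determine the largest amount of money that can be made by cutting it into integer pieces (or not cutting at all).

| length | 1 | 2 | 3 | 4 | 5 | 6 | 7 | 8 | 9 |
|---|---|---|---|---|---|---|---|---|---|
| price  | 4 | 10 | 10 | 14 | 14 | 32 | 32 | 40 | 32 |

Build R[k] bottom-up: R[k] = max over allowed piece i of (p[i] + R[k−i]).
R[1] = 4
R[2] = max(4+4, 10+0) = 10
R[3] = max(4+10, 10+4, 10+0) = 14
R[4] = max(4+14, 10+10, 10+4, 14+0) = 20
R[5] = max(4+20, 10+14, 10+10, 14+4, 14+0) = 24
R[6] = max(4+24, 10+20, 10+14, 14+10, 14+4, 32+0) = 32
R[7] = max(4+32, 10+24, 10+20, …, 32+4, 32+0) = 36
R[8] = max(4+36, 10+32, 10+24, …, 32+4, 40+0) = 42
R[9] = max(4+42, 10+36, 10+32, …, 40+4, 32+0) = 46
One optimal cutting: 6 + 2 + 1 → 32 + 10 + 4 = 46.

46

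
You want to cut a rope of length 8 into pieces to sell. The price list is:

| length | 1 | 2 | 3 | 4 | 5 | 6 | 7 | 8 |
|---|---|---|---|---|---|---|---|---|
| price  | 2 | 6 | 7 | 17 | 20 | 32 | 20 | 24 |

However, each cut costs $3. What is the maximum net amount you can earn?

Consider every possible first cut. net[k] is the best of p[i]+net[k−i] over all sellable i≤k, charging 3 whenever i<k.
net[1] = 2
net[2] = 6
net[3] = 7
net[4] = 17
net[5] = 20
net[6] = 32
net[7] = 31  (first piece 1, then net[6]=32)
net[8] = 35  (first piece 2, then net[6]=32)
One optimal plan: pieces 6 + 2 (1 cut) → $38 − $3 = $35.

35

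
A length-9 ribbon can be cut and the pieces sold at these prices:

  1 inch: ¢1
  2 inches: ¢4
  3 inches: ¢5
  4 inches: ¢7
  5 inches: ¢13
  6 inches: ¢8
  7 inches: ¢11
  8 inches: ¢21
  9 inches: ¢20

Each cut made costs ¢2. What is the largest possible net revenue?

Let r[k] be the best obtainable value from length k. For each k, try every first piece i and keep the best of price[i] + r[k−i] minus the 2 cut fee when i<k.
r[1] = 1
r[2] = 4
r[3] = 5
r[4] = 7
r[5] = 13
r[6] = 12  (first piece 1, then r[5]=13)
r[7] = 15  (first piece 2, then r[5]=13)
r[8] = 21
r[9] = 20  (first piece 1, then r[8]=21)
One optimal plan: pieces 8 + 1 (1 cut) → ¢22 − ¢2 = ¢20.

20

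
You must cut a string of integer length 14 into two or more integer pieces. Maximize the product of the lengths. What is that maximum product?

162

Let m[k] be the best product for length k (with at least one cut). For each first piece i, the rest contributes max(k−i, m[k−i]).
m[2] = 1·max(1,0) = 1·1 = 1
m[3] = max(1·2, 2·1) = 2
m[4] = max(1·3, 2·2, 3·1) = 4
m[5] = max(1·4, 2·3, 3·2, 4·1) = 6
m[6] = max(1·6, 2·4, 3·3, 4·2, 5·1) = 9
m[7] = max(1·9, 2·6, 3·4, 4·3, 5·2, 6·1) = 12
m[8] = max(1·12, 2·9, 3·6, …, 6·2, 7·1) = 18
m[9] = max(1·18, 2·12, 3·9, …, 7·2, 8·1) = 27
m[10] = max(1·27, 2·18, 3·12, …, 8·2, 9·1) = 36
m[11] = max(1·36, 2·27, 3·18, …, 9·2, 10·1) = 54
m[12] = max(1·54, 2·36, 3·27, …, 10·2, 11·1) = 81
m[13] = max(1·81, 2·54, 3·36, …, 11·2, 12·1) = 108
m[14] = max(1·108, 2·81, 3·54, …, 12·2, 13·1) = 162
One optimal split: 3 + 3 + 3 + 3 + 2; product 3·3·3·3·2 = 162.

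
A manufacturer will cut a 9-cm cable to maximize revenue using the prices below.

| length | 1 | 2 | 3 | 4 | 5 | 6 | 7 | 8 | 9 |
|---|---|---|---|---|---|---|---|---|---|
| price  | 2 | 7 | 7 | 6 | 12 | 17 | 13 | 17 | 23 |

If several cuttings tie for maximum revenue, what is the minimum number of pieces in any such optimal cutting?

Let r[k] be the best obtainable value from length k. For each k, try every first piece i and keep the best of price[i] + r[k−i].
r[1] = 2
r[2] = 7
r[3] = 9  (first piece 1, then r[2]=7)
r[4] = 14  (first piece 2, then r[2]=7)
r[5] = 16  (first piece 1, then r[4]=14)
r[6] = 21  (first piece 2, then r[4]=14)
r[7] = 23  (first piece 1, then r[6]=21)
r[8] = 28  (first piece 2, then r[6]=21)
r[9] = 30  (first piece 1, then r[8]=28)
Maximum revenue is 30.
Now minimize piece count subject to staying optimal: for each k, pieces[k] = 1 + min over i with p[i]+r[k−i]=r[k] of pieces[k−i].
pieces[6] = 3
pieces[7] = 4
pieces[8] = 4
pieces[9] = 5

5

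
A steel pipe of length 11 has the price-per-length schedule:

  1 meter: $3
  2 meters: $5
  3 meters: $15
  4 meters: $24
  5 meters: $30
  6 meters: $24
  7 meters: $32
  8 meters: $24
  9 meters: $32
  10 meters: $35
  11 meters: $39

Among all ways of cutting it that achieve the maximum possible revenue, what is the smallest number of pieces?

3

Consider every possible first cut. r[k] is the best of p[i]+r[k−i] over all sellable i≤k.
r[1] = 3
r[2] = max(3+3, 5+0) = 6
r[3] = max(3+6, 5+3, 15+0) = 15
r[4] = max(3+15, 5+6, 15+3, 24+0) = 24
r[5] = max(3+24, 5+15, 15+6, 24+3, 30+0) = 30
r[6] = max(3+30, 5+24, 15+15, 24+6, 30+3, 24+0) = 33
r[7] = max(3+33, 5+30, 15+24, …, 24+3, 32+0) = 39
r[8] = max(3+39, 5+33, 15+30, …, 32+3, 24+0) = 48
r[9] = max(3+48, 5+39, 15+33, …, 24+3, 32+0) = 54
r[10] = max(3+54, 5+48, 15+39, …, 32+3, 35+0) = 60
r[11] = max(3+60, 5+54, 15+48, …, 35+3, 39+0) = 63
Maximum revenue is $63.
Now minimize piece count subject to staying optimal: for each k, pieces[k] = 1 + min over i with p[i]+r[k−i]=r[k] of pieces[k−i].
pieces[8] = 2
pieces[9] = 2
pieces[10] = 2
pieces[11] = 3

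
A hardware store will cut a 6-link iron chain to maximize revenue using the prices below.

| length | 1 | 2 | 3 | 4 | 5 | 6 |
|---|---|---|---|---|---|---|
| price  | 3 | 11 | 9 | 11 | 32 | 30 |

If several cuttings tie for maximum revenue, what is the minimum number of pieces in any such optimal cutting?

Consider every possible first cut. r[k] is the best of p[i]+r[k−i] over all sellable i≤k.
r[1] = 3
r[2] = max(3+3, 11+0) = 11
r[3] = max(3+11, 11+3, 9+0) = 14
r[4] = max(3+14, 11+11, 9+3, 11+0) = 22
r[5] = max(3+22, 11+14, 9+11, 11+3, 32+0) = 32
r[6] = max(3+32, 11+22, 9+14, 11+11, 32+3, 30+0) = 35
Maximum revenue is $35.
Now minimize piece count subject to staying optimal: for each k, pieces[k] = 1 + min over i with p[i]+r[k−i]=r[k] of pieces[k−i].
pieces[3] = 2
pieces[4] = 2
pieces[5] = 1
pieces[6] = 2

2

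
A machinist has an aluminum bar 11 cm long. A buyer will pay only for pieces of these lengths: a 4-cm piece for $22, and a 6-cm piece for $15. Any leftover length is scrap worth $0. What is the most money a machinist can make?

44

Let best[k] be the best obtainable value from length k. For each k, try every first piece i and keep the best of price[i] + best[k−i].
best[1] = 0
best[2] = 0
best[3] = 0
best[4] = 22
best[5] = 22
best[6] = max(22+0, 15+0) = 22
best[7] = max(22+0, 15+0) = 22
best[8] = max(22+22, 15+0) = 44
best[9] = max(22+22, 15+0) = 44
best[10] = max(22+22, 15+22) = 44
best[11] = max(22+22, 15+22) = 44
One optimal cutting: pieces 4 + 4 with 3 cm of scrap → $44.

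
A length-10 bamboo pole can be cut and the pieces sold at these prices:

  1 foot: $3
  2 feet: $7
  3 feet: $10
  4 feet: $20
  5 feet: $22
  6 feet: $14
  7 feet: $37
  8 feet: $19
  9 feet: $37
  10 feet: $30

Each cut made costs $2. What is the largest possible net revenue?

45

Build r[k] bottom-up: r[k] = max over allowed piece i of (p[i] + r[k−i]) − 2 per cut.
r[1] = 3
r[2] = 7
r[3] = 10
r[4] = 20
r[5] = 22
r[6] = 25  (first piece 2, then r[4]=20)
r[7] = 37
r[8] = 38  (first piece 1, then r[7]=37)
r[9] = 42  (first piece 2, then r[7]=37)
r[10] = 45  (first piece 3, then r[7]=37)
One optimal plan: pieces 7 + 3 (1 cut) → $47 − $2 = $45.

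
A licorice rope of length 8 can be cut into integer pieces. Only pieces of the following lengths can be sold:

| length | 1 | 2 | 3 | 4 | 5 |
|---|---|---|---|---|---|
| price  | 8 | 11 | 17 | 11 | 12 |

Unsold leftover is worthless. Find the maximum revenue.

Let r[k] be the best obtainable value from length k. For each k, try every first piece i and keep the best of price[i] + r[k−i].
r[1] = 8
r[2] = max(8+8, 11+0) = 16
r[3] = max(8+16, 11+8, 17+0) = 24
r[4] = max(8+24, 11+16, 17+8, 11+0) = 32
r[5] = max(8+32, 11+24, 17+16, 11+8, 12+0) = 40
r[6] = max(8+40, 11+32, 17+24, 11+16, 12+8) = 48
r[7] = max(8+48, 11+40, 17+32, 11+24, 12+16) = 56
r[8] = max(8+56, 11+48, 17+40, 11+32, 12+24) = 64
One optimal cutting: 1 + 1 + 1 + 1 + 1 + 1 + 1 + 1 → ¢64.

64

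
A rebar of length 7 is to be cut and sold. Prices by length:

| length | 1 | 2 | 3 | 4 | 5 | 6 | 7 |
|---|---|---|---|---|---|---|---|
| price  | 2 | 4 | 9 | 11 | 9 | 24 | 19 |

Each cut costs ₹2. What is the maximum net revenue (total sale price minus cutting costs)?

24

Build v[k] bottom-up: v[k] = max over allowed piece i of (p[i] + v[k−i]) − 2 per cut.
v[1] = 2
v[2] = 4
v[3] = 9
v[4] = 11
v[5] = 11  (first piece 1, then v[4]=11)
v[6] = 24
v[7] = 24  (first piece 1, then v[6]=24)
One optimal plan: pieces 6 + 1 (1 cut) → ₹26 − ₹2 = ₹24.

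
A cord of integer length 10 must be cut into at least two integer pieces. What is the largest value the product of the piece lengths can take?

36

Let prod[k] be the best product for length k (with at least one cut). For each first piece i, the rest contributes max(k−i, prod[k−i]).
Small cases: prod[2]=1, prod[3]=2, prod[4]=4, prod[5]=6.
prod[6] = 3·max(3,2) = 3·3 = 9
prod[7] = 2·max(5,6) = 2·6 = 12
prod[8] = 2·max(6,9) = 2·9 = 18
prod[9] = 3·max(6,9) = 3·9 = 27
prod[10] = 2·max(8,18) = 2·18 = 36
One optimal split: 3 + 3 + 2 + 2; product 3·3·2·2 = 36.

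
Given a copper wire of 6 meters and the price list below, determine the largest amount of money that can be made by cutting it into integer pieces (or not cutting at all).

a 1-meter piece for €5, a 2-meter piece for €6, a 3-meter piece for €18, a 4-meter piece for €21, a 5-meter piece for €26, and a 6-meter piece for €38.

Consider every possible first cut. r[k] is the best of p[i]+r[k−i] over all sellable i≤k.
r[1] = 5
r[2] = 10  (first piece 1, then r[1]=5)
r[3] = 18
r[4] = 23  (first piece 1, then r[3]=18)
r[5] = 28  (first piece 1, then r[4]=23)
r[6] = 38
Best is to sell the whole 6-meter piece uncut for €38.

38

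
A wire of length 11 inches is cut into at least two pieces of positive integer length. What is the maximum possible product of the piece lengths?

54

Define m[k] = max over 1≤i<k of i · max(k−i, m[k−i]); the inner max lets the remainder stay uncut if that's better.
Small cases: m[2]=1, m[3]=2, m[4]=4.
m[5] = 2*max(3,2) = 2*3 = 6
m[6] = 3*max(3,2) = 3*3 = 9
m[7] = 2*max(5,6) = 2*6 = 12
m[8] = 2*max(6,9) = 2*9 = 18
m[9] = 3*max(6,9) = 3*9 = 27
m[10] = 2*max(8,18) = 2*18 = 36
m[11] = 2*max(9,27) = 2*27 = 54
One optimal split: 3 + 3 + 3 + 2; product 3*3*3*2 = 54.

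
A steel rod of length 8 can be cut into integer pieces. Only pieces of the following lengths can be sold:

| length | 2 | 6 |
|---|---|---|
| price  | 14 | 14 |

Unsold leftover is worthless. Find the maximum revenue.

Let f[k] be the best obtainable value from length k. For each k, try every first piece i and keep the best of price[i] + f[k−i].
f[1] = 0
f[2] = 14
f[3] = 14
f[4] = 28  (first piece 2, then f[2]=14)
f[5] = 28
f[6] = 42  (first piece 2, then f[4]=28)
f[7] = 42
f[8] = 56  (first piece 2, then f[6]=42)
One optimal cutting: 2 + 2 + 2 + 2 → $56.

56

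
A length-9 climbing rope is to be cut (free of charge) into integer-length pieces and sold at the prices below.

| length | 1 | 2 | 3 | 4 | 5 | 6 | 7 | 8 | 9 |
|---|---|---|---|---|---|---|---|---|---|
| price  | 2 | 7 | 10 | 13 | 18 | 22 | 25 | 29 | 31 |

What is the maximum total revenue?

Build best[k] bottom-up: best[k] = max over allowed piece i of (p[i] + best[k−i]).
best[1] = 2
best[2] = 7
best[3] = 10
best[4] = 14  (first piece 2, then best[2]=7)
best[5] = 18
best[6] = 22
best[7] = 25  (first piece 2, then best[5]=18)
best[8] = 29  (first piece 2, then best[6]=22)
best[9] = 32  (first piece 2, then best[7]=25)
One optimal cutting: 5 + 2 + 2 → €18 + €7 + €7 = €32.

32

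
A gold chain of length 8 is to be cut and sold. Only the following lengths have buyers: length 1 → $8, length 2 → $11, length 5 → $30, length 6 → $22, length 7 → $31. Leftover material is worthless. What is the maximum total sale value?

64

Consider every possible first cut. r[k] is the best of p[i]+r[k−i] over all sellable i≤k.
r[1] = 8
r[2] = 16  (first piece 1, then r[1]=8)
r[3] = 24  (first piece 1, then r[2]=16)
r[4] = 32  (first piece 1, then r[3]=24)
r[5] = 40  (first piece 1, then r[4]=32)
r[6] = 48  (first piece 1, then r[5]=40)
r[7] = 56  (first piece 1, then r[6]=48)
r[8] = 64  (first piece 1, then r[7]=56)
One optimal cutting: 1 + 1 + 1 + 1 + 1 + 1 + 1 + 1 → $64.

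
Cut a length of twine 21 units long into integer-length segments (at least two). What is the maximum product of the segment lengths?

Fill g[k] for k=2..21: at each k try every first piece i and multiply by the better of (k−i) uncut or g[k−i].
g[2] = 1×max(1,0) = 1×1 = 1
g[3] = max(1×2, 2×1) = 2
g[4] = max(1×3, 2×2, 3×1) = 4
g[5] = max(1×4, 2×3, 3×2, 4×1) = 6
g[6] = max(1×6, 2×4, 3×3, 4×2, 5×1) = 9
g[7] = max(1×9, 2×6, 3×4, 4×3, 5×2, 6×1) = 12
g[8] = max(1×12, 2×9, 3×6, …, 6×2, 7×1) = 18
g[9] = max(1×18, 2×12, 3×9, …, 7×2, 8×1) = 27
g[10] = max(1×27, 2×18, 3×12, …, 8×2, 9×1) = 36
g[11] = max(1×36, 2×27, 3×18, …, 9×2, 10×1) = 54
g[12] = max(1×54, 2×36, 3×27, …, 10×2, 11×1) = 81
g[13] = max(1×81, 2×54, 3×36, …, 11×2, 12×1) = 108
g[14] = max(1×108, 2×81, 3×54, …, 12×2, 13×1) = 162
g[15] = max(1×162, 2×108, 3×81, …, 13×2, 14×1) = 243
g[16] = max(1×243, 2×162, 3×108, …, 14×2, 15×1) = 324
g[17] = max(1×324, 2×243, 3×162, …, 15×2, 16×1) = 486
g[18] = max(1×486, 2×324, 3×243, …, 16×2, 17×1) = 729
g[19] = max(1×729, 2×486, 3×324, …, 17×2, 18×1) = 972
g[20] = max(1×972, 2×729, 3×486, …, 18×2, 19×1) = 1458
g[21] = max(1×1458, 2×972, 3×729, …, 19×2, 20×1) = 2187
One optimal split: 3 + 3 + 3 + 3 + 3 + 3 + 3; product 3×3×3×3×3×3×3 = 2187.

2187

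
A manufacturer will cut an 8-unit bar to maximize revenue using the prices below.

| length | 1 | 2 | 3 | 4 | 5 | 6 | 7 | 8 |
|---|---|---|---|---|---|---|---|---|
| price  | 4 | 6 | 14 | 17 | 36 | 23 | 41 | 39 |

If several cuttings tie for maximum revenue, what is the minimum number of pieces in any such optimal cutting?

Consider every possible first cut. r[k] is the best of p[i]+r[k−i] over all sellable i≤k.
r[1] = 4
r[2] = max(4+4, 6+0) = 8
r[3] = max(4+8, 6+4, 14+0) = 14
r[4] = max(4+14, 6+8, 14+4, 17+0) = 18
r[5] = max(4+18, 6+14, 14+8, 17+4, 36+0) = 36
r[6] = max(4+36, 6+18, 14+14, 17+8, 36+4, 23+0) = 40
r[7] = max(4+40, 6+36, 14+18, …, 23+4, 41+0) = 44
r[8] = max(4+44, 6+40, 14+36, …, 41+4, 39+0) = 50
Maximum revenue is €50.
Now minimize piece count subject to staying optimal: for each k, pieces[k] = 1 + min over i with p[i]+r[k−i]=r[k] of pieces[k−i].
pieces[5] = 1
pieces[6] = 2
pieces[7] = 3
pieces[8] = 2

2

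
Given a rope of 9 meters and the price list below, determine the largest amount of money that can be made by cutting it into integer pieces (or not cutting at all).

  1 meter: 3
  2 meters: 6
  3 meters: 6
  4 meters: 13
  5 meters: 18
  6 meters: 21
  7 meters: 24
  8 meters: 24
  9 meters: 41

Let R[k] be the best obtainable value from length k. For each k, try every first piece i and keep the best of price[i] + R[k−i].
R[1] = 3
R[2] = 6  (first piece 1, then R[1]=3)
R[3] = 9  (first piece 1, then R[2]=6)
R[4] = 13
R[5] = 18
R[6] = 21  (first piece 1, then R[5]=18)
R[7] = 24  (first piece 1, then R[6]=21)
R[8] = 27  (first piece 1, then R[7]=24)
R[9] = 41
Best is to sell the whole 9-meter piece uncut for 41.

41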